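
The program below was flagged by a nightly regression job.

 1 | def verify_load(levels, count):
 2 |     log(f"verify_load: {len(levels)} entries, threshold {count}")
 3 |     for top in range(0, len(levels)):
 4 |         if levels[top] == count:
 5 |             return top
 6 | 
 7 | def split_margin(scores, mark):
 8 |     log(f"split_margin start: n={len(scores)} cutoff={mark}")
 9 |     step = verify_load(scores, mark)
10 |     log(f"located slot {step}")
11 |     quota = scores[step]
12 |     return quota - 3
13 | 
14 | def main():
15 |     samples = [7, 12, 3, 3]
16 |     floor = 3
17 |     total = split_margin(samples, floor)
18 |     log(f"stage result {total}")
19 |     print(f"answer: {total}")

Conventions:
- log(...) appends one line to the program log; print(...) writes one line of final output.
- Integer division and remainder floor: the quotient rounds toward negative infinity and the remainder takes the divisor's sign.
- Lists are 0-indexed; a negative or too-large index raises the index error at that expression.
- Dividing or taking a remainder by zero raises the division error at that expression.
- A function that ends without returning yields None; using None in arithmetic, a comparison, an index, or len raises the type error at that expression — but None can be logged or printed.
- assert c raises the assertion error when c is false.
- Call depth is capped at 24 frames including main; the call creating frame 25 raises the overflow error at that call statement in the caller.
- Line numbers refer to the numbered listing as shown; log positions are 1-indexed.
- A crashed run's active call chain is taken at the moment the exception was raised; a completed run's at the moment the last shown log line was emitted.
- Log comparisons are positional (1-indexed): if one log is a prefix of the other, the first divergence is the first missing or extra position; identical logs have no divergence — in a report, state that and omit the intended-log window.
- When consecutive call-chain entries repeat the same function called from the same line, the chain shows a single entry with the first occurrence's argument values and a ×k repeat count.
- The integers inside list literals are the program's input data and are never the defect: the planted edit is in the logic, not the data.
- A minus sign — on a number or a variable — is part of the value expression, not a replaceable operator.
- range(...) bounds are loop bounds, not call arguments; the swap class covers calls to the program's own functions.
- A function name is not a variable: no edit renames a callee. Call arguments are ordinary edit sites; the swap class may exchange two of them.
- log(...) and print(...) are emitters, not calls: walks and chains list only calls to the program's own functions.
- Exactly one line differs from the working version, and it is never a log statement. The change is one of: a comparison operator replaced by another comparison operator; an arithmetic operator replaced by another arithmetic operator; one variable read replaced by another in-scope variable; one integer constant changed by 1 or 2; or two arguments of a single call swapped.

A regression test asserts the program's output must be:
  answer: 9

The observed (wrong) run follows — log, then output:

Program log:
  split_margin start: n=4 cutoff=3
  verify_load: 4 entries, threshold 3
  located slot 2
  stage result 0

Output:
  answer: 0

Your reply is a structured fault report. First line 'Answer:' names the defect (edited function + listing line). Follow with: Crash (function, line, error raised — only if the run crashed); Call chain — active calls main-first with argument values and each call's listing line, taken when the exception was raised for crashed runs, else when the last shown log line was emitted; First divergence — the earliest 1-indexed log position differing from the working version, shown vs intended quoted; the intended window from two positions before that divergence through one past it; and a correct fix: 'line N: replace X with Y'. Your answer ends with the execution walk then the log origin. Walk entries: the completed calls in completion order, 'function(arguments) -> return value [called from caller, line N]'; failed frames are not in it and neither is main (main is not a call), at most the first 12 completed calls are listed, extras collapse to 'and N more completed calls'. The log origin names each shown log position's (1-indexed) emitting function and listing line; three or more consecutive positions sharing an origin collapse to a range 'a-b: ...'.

Answer: the defect is in split_margin at line 12.
The tell: The log first diverges at position 4: the faulty run prints 'stage result 0' where the working version prints 'stage result 9'.
Call chain: main.
First divergence: position 4 — shown 'stage result 0', intended 'stage result 9'.
Intended log window:
  2: verify_load: 4 entries, threshold 3
  3: located slot 2
  4: stage result 9
Execution walk:
  verify_load([7, 12, 3, 3], 3) -> 2  [called from split_margin, line 9]
  split_margin([7, 12, 3, 3], 3) -> 0  [called from main, line 17]
Origin of each log line:
  1 — split_margin, line 8
  2 — verify_load, line 2
  3 — split_margin, line 10
  4 — main, line 18
A correct fix: line 12: replace `-` with `*`.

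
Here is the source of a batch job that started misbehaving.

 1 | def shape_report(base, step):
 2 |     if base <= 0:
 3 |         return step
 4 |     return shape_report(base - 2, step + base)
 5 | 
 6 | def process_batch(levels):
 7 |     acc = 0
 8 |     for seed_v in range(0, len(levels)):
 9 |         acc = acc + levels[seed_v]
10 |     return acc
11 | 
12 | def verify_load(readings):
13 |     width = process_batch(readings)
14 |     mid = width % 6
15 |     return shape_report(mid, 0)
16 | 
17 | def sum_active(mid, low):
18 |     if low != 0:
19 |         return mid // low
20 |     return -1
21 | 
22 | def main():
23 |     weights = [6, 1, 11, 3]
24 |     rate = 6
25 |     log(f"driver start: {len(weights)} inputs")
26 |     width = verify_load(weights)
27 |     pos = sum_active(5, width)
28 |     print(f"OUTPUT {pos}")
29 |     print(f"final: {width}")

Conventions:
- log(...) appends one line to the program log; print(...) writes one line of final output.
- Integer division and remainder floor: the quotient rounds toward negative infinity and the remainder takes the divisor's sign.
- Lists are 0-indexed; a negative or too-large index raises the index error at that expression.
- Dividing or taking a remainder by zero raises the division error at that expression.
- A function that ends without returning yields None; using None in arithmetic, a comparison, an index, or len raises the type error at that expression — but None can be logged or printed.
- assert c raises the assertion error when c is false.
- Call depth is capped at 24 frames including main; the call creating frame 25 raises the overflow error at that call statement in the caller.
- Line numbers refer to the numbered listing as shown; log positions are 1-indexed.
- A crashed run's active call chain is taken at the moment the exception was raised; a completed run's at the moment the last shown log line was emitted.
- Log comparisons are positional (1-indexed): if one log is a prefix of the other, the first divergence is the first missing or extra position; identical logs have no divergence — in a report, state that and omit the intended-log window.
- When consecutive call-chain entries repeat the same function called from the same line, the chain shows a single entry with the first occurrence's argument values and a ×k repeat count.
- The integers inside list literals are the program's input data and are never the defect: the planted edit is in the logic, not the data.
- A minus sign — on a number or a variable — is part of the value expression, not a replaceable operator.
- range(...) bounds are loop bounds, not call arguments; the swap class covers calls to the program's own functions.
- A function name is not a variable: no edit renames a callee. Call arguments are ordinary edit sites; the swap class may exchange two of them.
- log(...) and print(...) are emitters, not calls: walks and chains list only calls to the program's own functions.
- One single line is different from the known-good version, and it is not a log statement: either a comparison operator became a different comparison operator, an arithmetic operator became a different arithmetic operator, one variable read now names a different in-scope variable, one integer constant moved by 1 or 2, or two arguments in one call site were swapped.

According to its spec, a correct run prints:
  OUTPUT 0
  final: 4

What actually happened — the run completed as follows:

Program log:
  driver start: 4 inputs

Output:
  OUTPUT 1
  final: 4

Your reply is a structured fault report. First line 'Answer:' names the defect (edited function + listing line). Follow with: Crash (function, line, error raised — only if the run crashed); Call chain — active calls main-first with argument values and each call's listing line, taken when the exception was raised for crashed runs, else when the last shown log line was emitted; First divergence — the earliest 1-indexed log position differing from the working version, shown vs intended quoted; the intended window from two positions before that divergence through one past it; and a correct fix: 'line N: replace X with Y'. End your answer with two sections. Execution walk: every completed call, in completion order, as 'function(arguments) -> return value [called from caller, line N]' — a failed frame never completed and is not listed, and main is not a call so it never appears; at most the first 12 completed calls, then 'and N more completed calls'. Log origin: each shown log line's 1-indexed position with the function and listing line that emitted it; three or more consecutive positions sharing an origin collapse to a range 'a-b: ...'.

Answer: the defect is in main at line 27.
Core observation: Every logged value matches the working version; the printed result is what differs.
Call chain: main.
First divergence: there is none — every log position agrees.
Execution walk:
  process_batch([6, 1, 11, 3]) -> 21  [called from verify_load, line 13]
  shape_report(-1, 4) -> 4  [called from shape_report, line 4]
  shape_report(1, 3) -> 4  [called from shape_report, line 4]
  shape_report(3, 0) -> 4  [called from verify_load, line 15]
  verify_load([6, 1, 11, 3]) -> 4  [called from main, line 26]
  sum_active(5, 4) -> 1  [called from main, line 27]
Origin of each log line:
  1: emitted by main (line 25)
A correct fix: line 27: replace `sum_active(5, width)` with `sum_active(width, 5)`.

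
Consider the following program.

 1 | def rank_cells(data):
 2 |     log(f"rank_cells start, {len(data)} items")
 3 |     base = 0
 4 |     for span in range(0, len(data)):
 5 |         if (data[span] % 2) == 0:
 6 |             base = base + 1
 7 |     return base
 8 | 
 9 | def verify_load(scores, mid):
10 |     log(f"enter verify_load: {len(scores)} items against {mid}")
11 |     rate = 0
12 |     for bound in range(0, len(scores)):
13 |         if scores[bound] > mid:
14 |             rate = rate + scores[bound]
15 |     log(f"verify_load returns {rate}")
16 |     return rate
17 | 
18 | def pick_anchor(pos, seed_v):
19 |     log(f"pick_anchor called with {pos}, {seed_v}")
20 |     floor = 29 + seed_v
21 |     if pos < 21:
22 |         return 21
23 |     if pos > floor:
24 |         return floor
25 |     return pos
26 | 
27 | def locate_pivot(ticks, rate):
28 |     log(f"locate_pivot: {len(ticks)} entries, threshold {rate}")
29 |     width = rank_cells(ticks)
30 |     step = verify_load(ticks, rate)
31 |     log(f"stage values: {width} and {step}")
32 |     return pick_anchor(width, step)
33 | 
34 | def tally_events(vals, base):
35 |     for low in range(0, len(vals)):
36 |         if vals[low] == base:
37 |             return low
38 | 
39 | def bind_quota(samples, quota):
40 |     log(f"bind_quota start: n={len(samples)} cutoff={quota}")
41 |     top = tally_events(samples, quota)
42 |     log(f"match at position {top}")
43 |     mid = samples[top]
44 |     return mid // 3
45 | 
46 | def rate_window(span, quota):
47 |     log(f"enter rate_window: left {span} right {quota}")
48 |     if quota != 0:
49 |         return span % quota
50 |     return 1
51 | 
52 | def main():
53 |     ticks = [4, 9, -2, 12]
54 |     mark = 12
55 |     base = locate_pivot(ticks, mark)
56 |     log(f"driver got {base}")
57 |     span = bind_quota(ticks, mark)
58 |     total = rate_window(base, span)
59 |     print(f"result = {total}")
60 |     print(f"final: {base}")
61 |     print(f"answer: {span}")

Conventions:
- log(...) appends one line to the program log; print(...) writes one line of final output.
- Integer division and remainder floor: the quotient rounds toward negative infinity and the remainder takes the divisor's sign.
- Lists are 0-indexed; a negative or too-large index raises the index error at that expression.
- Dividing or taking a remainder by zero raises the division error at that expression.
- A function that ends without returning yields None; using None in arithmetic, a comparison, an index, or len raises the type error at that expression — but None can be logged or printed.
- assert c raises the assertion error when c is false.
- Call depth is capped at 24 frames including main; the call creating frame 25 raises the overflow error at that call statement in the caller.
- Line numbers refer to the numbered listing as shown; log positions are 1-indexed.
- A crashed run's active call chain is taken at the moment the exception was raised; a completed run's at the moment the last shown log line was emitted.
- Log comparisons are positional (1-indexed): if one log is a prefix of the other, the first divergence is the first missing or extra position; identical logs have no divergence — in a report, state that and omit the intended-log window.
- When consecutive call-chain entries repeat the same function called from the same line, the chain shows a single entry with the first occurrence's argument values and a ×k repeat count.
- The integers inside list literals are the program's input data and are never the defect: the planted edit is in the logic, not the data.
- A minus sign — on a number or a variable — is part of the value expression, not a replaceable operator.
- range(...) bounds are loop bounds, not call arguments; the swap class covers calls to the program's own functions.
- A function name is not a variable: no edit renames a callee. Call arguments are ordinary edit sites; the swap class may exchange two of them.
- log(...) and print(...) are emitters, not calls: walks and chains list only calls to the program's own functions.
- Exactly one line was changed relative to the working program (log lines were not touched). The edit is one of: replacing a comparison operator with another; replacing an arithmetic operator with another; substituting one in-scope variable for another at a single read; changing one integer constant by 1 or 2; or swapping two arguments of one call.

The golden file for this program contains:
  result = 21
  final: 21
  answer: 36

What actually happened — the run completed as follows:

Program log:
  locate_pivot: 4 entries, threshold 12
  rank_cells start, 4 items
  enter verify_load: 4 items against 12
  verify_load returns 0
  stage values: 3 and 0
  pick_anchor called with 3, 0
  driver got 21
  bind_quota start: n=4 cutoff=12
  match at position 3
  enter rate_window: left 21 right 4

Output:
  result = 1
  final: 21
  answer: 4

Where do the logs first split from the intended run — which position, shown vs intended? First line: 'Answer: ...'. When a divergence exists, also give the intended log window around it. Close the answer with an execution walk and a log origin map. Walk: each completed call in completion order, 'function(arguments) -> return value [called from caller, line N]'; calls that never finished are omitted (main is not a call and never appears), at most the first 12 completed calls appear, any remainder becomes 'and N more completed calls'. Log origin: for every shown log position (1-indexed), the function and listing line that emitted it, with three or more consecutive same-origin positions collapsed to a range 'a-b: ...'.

Answer: position 10 — the shown line 'enter rate_window: left 21 right 4' should read 'enter rate_window: left 21 right 36'.
Intended log window:
  8: bind_quota start: n=4 cutoff=12
  9: match at position 3
  10: enter rate_window: left 21 right 36
Execution walk:
  rank_cells([4, 9, -2, 12]) -> 3  [called from locate_pivot, line 29]
  verify_load([4, 9, -2, 12], 12) -> 0  [called from locate_pivot, line 30]
  pick_anchor(3, 0) -> 21  [called from locate_pivot, line 32]
  locate_pivot([4, 9, -2, 12], 12) -> 21  [called from main, line 55]
  tally_events([4, 9, -2, 12], 12) -> 3  [called from bind_quota, line 41]
  bind_quota([4, 9, -2, 12], 12) -> 4  [called from main, line 57]
  rate_window(21, 4) -> 1  [called from main, line 58]
Origin of each log line:
  1 — locate_pivot, line 28
  2 — rank_cells, line 2
  3 — verify_load, line 10
  4 — verify_load, line 15
  5 — locate_pivot, line 31
  6 — pick_anchor, line 19
  7 — main, line 56
  8 — bind_quota, line 40
  9 — bind_quota, line 42
  10 — rate_window, line 47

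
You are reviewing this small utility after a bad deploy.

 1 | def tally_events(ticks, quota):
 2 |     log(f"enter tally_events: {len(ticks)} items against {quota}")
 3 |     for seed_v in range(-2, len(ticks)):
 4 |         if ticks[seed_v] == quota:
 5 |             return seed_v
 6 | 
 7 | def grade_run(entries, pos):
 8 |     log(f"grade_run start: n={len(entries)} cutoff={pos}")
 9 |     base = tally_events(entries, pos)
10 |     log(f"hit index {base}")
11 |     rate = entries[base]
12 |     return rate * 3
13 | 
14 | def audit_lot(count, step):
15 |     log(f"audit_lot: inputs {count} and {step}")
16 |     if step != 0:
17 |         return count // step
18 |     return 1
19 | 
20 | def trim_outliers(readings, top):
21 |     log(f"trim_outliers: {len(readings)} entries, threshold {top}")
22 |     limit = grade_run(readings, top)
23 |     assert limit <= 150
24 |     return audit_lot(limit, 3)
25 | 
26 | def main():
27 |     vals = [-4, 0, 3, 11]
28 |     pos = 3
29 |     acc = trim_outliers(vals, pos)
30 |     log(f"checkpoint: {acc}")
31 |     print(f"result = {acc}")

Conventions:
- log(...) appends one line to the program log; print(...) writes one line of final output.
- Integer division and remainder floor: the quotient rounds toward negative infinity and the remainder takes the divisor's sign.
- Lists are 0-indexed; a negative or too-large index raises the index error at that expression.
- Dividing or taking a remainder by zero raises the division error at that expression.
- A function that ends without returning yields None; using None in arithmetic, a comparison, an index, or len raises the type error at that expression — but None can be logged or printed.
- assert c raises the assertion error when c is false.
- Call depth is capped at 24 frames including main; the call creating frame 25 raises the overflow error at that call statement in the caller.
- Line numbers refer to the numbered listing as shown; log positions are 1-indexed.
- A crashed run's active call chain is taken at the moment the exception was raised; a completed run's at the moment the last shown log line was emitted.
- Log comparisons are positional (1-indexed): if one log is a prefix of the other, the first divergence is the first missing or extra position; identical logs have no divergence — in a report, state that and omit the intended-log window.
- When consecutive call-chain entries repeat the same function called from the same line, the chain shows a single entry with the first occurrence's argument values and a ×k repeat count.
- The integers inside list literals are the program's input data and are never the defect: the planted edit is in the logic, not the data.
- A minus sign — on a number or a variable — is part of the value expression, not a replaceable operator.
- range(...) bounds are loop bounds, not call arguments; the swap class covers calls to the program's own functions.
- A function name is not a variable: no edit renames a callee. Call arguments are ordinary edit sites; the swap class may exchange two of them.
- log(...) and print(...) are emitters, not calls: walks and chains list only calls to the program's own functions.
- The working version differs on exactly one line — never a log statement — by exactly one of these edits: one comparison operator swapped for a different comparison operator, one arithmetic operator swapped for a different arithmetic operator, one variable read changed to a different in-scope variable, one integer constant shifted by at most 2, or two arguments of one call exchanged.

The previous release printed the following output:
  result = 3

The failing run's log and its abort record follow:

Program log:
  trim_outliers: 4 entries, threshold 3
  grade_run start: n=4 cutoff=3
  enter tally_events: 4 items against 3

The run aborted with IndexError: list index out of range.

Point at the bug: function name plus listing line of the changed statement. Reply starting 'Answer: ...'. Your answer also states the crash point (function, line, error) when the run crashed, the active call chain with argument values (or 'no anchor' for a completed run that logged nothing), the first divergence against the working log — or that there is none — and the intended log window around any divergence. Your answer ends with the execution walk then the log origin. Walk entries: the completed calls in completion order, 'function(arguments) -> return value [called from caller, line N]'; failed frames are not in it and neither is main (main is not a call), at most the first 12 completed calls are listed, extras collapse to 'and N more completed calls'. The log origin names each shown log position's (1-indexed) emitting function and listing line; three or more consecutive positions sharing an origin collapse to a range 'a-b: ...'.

Answer: the defect is in tally_events at line 3.
Core observation: The shown log is a 3-line prefix of the intended one, whose next entry is 'hit index 2'.
Crash: tally_events, line 4, IndexError.
Call chain: main -> trim_outliers([-4, 0, 3, 11], 3) (called at line 29) -> grade_run([-4, 0, 3, 11], 3) (called at line 22) -> tally_events([-4, 0, 3, 11], 3) (called at line 9).
First divergence: position 4 — the faulty run's log ends after 3 lines; the working version continues with 'hit index 2'.
Intended log window:
  2: grade_run start: n=4 cutoff=3
  3: enter tally_events: 4 items against 3
  4: hit index 2
  5: audit_lot: inputs 9 and 3
Execution walk:
  (no call completed)
Origin of each log line:
  1: from trim_outliers, line 21
  2: from grade_run, line 8
  3: from tally_events, line 2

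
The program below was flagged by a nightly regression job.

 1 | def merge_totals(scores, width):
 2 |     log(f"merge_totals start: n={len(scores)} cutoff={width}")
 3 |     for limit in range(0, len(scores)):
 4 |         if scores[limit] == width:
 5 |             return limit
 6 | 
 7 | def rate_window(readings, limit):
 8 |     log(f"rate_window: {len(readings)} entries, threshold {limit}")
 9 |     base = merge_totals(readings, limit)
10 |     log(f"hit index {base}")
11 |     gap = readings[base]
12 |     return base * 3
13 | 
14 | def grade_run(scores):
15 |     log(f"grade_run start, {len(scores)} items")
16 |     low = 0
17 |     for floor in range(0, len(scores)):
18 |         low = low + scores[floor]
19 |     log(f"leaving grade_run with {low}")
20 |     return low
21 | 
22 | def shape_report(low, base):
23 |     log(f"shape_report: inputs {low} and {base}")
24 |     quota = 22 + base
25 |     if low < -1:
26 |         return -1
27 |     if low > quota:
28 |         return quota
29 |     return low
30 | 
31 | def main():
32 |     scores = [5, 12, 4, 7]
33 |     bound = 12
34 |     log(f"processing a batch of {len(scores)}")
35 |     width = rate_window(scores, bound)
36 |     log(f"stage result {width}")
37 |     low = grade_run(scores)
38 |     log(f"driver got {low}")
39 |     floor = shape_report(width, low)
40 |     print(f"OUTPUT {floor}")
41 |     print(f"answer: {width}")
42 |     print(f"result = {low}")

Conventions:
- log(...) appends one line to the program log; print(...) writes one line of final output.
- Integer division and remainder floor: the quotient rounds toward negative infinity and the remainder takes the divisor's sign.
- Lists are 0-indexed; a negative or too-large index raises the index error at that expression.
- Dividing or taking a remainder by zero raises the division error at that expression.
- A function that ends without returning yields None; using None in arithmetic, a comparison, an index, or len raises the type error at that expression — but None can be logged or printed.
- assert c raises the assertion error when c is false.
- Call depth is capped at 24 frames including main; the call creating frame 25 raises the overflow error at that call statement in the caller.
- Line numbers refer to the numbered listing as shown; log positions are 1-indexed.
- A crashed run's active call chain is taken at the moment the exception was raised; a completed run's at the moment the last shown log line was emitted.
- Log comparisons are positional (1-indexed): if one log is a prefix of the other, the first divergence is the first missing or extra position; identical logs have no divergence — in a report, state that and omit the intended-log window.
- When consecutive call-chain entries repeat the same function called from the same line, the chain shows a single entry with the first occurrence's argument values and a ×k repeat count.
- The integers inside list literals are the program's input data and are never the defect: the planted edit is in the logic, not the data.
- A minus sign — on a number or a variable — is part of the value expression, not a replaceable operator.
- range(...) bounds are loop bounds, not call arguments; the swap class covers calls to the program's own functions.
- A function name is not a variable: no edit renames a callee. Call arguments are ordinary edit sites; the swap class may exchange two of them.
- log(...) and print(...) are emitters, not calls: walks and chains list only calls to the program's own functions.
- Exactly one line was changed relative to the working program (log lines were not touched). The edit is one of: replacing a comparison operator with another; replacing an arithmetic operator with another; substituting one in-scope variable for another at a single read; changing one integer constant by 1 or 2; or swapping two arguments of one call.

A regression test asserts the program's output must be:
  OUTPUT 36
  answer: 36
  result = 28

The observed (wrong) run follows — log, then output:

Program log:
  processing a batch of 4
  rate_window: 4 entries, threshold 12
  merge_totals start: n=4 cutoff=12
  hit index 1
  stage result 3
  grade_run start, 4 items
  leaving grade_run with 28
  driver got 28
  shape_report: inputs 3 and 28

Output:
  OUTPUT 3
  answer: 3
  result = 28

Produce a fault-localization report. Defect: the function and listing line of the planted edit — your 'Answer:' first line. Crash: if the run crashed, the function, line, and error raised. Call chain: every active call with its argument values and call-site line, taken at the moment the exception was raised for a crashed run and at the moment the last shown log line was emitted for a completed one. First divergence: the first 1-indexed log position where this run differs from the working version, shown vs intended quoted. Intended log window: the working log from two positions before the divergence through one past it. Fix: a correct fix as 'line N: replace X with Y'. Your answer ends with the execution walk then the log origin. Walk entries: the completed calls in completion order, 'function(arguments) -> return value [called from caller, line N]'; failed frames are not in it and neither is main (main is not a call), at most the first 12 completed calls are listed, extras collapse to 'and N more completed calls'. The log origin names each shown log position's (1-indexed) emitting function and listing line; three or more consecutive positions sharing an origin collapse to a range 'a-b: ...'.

Answer: the defect is in rate_window at line 12.
The tell: At log position 5 the runs split — shown 'stage result 3', but the working version logs 'stage result 36'.
Call chain: main -> shape_report(3, 28) (called at line 39).
First divergence: at position 5 the run shows 'stage result 3' where the working version logs 'stage result 36'.
Intended log window:
  3: merge_totals start: n=4 cutoff=12
  4: hit index 1
  5: stage result 36
  6: grade_run start, 4 items
Execution walk:
  merge_totals([5, 12, 4, 7], 12) -> 1  [called from rate_window, line 9]
  rate_window([5, 12, 4, 7], 12) -> 3  [called from main, line 35]
  grade_run([5, 12, 4, 7]) -> 28  [called from main, line 37]
  shape_report(3, 28) -> 3  [called from main, line 39]
Log line origins:
  1: from main, line 34
  2: from rate_window, line 8
  3: from merge_totals, line 2
  4: from rate_window, line 10
  5: from main, line 36
  6: from grade_run, line 15
  7: from grade_run, line 19
  8: from main, line 38
  9: from shape_report, line 23
A correct fix: line 12: replace `base` with `gap`.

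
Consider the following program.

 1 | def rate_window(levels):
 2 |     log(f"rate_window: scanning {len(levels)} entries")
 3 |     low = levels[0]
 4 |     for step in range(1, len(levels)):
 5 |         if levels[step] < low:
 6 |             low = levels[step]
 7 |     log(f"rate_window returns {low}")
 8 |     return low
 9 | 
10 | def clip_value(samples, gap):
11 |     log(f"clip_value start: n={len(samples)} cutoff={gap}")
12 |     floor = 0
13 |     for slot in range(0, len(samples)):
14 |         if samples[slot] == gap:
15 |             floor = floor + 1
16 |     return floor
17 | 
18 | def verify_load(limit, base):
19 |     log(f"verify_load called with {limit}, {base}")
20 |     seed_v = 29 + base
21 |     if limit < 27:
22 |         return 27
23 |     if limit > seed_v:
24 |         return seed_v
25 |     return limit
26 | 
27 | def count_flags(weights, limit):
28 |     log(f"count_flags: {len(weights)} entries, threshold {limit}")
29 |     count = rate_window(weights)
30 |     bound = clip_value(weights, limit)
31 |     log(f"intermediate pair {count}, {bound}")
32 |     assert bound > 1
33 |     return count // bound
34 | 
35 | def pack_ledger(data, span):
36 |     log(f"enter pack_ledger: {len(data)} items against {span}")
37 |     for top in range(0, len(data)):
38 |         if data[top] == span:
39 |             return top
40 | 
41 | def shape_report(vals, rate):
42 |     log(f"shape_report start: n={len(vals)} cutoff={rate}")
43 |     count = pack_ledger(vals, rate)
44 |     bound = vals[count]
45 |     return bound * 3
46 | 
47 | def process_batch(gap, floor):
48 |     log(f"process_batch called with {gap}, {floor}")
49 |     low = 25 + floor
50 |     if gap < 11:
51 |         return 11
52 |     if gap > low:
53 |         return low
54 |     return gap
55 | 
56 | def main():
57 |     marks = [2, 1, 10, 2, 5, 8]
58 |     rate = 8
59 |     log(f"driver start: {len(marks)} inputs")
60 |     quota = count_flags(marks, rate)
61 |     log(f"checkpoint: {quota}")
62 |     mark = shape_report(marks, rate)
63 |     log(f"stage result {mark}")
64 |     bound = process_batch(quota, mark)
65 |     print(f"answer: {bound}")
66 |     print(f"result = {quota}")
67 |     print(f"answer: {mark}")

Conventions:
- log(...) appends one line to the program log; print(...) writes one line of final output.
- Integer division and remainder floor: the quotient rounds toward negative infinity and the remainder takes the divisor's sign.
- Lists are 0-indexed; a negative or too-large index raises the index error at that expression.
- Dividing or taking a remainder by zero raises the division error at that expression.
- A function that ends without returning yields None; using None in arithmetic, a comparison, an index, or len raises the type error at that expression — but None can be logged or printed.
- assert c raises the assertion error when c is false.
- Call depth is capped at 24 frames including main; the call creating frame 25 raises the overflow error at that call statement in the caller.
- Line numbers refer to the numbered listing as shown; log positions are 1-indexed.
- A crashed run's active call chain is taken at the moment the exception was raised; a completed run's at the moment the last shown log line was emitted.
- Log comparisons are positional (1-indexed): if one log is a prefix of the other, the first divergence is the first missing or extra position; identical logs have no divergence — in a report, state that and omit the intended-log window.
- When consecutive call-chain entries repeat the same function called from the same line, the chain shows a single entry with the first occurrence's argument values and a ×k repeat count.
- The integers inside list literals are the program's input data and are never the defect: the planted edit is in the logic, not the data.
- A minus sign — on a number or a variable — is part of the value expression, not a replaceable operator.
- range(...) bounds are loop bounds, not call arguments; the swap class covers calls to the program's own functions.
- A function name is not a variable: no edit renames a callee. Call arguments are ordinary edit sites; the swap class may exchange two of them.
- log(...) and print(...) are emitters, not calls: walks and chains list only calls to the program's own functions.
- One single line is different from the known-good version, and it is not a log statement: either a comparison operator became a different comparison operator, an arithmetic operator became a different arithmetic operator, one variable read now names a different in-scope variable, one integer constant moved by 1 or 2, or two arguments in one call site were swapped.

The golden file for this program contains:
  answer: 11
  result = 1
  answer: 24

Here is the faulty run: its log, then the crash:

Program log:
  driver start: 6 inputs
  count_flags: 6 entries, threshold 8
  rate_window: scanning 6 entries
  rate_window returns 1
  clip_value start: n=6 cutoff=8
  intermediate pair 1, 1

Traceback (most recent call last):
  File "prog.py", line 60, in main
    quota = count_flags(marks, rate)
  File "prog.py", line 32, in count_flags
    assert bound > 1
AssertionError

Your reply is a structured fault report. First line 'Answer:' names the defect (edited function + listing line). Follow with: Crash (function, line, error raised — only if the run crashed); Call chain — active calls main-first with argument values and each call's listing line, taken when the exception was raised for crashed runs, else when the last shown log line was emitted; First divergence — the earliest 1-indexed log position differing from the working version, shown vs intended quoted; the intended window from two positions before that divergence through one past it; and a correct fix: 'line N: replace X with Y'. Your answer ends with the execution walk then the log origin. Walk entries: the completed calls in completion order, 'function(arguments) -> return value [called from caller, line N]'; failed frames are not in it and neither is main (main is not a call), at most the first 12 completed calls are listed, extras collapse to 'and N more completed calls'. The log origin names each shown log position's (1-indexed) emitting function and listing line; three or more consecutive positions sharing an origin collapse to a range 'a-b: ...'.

Answer: the defect is in count_flags at line 32.
The tell: A complete run would log 'checkpoint: 1' next, but this one stopped at 6 lines.
Crash: count_flags, line 32, AssertionError.
Call chain: main -> count_flags([2, 1, 10, 2, 5, 8], 8) (called at line 60).
First divergence: position 7; the shown log stops at 6 lines while the working version next logs 'checkpoint: 1'.
Intended log window:
  5: clip_value start: n=6 cutoff=8
  6: intermediate pair 1, 1
  7: checkpoint: 1
  8: shape_report start: n=6 cutoff=8
Execution walk:
  rate_window([2, 1, 10, 2, 5, 8]) -> 1  [called from count_flags, line 29]
  clip_value([2, 1, 10, 2, 5, 8], 8) -> 1  [called from count_flags, line 30]
Log origins:
  1: emitted by main (line 59)
  2: emitted by count_flags (line 28)
  3: emitted by rate_window (line 2)
  4: emitted by rate_window (line 7)
  5: emitted by clip_value (line 11)
  6: emitted by count_flags (line 31)
A correct fix: line 32: replace `1` with `0`.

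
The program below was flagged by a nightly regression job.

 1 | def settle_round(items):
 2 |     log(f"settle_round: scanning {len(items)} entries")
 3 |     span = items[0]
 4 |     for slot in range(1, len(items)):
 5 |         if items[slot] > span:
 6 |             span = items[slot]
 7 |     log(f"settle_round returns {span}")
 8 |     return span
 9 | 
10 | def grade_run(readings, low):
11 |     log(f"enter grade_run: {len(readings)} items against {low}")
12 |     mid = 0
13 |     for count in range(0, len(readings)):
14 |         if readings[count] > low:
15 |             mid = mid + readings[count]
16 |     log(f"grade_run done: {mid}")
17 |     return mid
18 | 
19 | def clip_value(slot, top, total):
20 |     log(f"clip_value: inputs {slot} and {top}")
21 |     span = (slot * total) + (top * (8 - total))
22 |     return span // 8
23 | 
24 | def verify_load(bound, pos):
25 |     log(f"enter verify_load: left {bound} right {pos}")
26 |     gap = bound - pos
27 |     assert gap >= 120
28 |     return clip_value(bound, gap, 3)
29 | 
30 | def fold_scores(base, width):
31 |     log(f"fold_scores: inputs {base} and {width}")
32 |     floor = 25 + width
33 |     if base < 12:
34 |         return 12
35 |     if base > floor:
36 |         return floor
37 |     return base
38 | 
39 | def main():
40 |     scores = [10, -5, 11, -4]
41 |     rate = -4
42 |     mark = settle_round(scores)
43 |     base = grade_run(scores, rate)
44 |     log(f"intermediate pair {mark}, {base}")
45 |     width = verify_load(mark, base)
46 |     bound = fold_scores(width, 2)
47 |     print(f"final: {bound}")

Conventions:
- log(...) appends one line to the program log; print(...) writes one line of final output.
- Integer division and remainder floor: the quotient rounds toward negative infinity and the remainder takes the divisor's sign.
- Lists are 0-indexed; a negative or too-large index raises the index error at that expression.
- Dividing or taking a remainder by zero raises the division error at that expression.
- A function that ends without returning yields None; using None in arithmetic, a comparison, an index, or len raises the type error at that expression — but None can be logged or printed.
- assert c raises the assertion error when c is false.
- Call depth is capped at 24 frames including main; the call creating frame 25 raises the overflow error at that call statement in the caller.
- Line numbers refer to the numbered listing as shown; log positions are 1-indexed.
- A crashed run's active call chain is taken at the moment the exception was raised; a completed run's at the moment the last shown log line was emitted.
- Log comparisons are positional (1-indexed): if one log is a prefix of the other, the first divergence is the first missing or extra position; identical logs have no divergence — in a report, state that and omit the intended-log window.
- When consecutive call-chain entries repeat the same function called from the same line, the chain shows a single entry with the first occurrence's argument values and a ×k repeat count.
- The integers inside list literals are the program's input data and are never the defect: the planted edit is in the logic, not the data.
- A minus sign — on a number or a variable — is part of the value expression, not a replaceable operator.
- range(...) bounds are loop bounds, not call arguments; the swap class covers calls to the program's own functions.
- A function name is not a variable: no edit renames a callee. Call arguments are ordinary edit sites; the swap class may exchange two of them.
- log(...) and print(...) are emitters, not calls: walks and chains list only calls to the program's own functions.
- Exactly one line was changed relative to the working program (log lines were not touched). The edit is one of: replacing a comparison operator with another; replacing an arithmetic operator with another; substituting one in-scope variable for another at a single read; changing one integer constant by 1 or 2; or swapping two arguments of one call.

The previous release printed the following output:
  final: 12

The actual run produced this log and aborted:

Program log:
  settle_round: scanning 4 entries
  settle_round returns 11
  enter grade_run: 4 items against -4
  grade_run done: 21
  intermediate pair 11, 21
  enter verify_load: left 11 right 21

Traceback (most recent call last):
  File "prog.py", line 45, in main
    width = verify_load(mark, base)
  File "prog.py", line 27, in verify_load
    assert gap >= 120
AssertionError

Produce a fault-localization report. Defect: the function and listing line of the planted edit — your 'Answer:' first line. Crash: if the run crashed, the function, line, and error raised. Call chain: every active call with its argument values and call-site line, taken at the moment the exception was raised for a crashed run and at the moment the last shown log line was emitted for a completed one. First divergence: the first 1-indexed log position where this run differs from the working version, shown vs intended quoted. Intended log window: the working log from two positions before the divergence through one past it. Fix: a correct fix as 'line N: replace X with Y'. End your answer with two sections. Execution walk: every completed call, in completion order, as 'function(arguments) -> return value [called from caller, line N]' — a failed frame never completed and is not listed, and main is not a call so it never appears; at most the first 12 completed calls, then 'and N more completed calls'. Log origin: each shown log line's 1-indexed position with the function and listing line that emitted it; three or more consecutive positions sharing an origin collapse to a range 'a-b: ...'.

Answer: the defect is in verify_load at line 27.
Key fact: After 6 matching log lines the faulty run goes silent, while the working version continues with 'clip_value: inputs 11 and -10'.
Crash: verify_load, line 27, AssertionError.
Call chain: main -> verify_load(11, 21) (called at line 45).
First divergence: position 7 (shown log ended at 6 lines; the working version continues: 'clip_value: inputs 11 and -10').
Intended log window:
  5: intermediate pair 11, 21
  6: enter verify_load: left 11 right 21
  7: clip_value: inputs 11 and -10
  8: fold_scores: inputs -3 and 2
Execution walk:
  settle_round([10, -5, 11, -4]) -> 11  [called from main, line 42]
  grade_run([10, -5, 11, -4], -4) -> 21  [called from main, line 43]
Log line origins:
  1: emitted by settle_round (line 2)
  2: emitted by settle_round (line 7)
  3: emitted by grade_run (line 11)
  4: emitted by grade_run (line 16)
  5: emitted by main (line 44)
  6: emitted by verify_load (line 25)
A correct fix: line 27: replace `>=` with `<=`.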